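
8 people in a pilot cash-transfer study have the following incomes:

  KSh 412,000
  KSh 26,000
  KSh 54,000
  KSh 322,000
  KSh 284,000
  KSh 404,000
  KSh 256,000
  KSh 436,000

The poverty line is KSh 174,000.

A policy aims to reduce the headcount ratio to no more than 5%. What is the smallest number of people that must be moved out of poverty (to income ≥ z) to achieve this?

Currently q = 2 of N = 8 are below the line (H = 0.250).
A headcount ratio of at most 5% allows at most ⌊0.05 × 8⌋ = 0 poor people.
So at least 2 − 0 = 2 must be lifted.

2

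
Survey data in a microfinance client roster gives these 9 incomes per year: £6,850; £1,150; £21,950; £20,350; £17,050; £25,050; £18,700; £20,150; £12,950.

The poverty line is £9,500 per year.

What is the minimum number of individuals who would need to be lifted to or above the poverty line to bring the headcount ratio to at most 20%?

2 of the 9 individuals are poor, so H = 2/9 = 0.222.
A headcount ratio of at most 20% allows at most ⌊0.20 × 9⌋ = 1 poor individuals.
So at least 2 − 1 = 1 must be lifted.

1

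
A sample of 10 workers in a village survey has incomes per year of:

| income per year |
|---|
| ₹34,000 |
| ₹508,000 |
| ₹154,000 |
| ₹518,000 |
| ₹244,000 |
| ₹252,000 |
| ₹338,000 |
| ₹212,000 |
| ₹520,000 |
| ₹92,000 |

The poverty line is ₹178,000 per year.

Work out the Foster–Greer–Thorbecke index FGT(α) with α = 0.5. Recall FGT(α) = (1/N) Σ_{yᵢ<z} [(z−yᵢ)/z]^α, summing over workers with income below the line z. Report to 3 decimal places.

Below z: ₹34,000, ₹92,000, ₹154,000 (q = 3 of N = 10).
Shortfall ratios: (178000−34000)/178000 = 0.8090; (178000−92000)/178000 = 0.4831; (178000−154000)/178000 = 0.1348.
Raised to α = 0.5: 0.89944; 0.69509; 0.36719.
Sum = 1.961719; FGT(0.5) = 1.961719 / 10 = 0.196.

0.196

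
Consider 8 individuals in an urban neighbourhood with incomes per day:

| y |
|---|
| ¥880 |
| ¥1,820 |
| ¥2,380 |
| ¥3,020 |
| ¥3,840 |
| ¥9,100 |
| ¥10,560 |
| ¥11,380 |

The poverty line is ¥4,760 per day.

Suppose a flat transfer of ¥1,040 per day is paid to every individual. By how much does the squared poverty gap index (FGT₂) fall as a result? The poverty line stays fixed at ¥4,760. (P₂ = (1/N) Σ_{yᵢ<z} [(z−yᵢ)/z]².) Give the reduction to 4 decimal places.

Before: below the line — ¥880, ¥1,820, ¥2,380, ¥3,020, ¥3,840; squared poverty gap index (FGT₂) = 0.183362.
After the ¥1,040 transfer: below the line — ¥1,920, ¥2,860, ¥3,420, ¥4,060; squared poverty gap index (FGT₂) = 0.077023.
Reduction = 0.183362 − 0.077023 = 0.1063.

0.1063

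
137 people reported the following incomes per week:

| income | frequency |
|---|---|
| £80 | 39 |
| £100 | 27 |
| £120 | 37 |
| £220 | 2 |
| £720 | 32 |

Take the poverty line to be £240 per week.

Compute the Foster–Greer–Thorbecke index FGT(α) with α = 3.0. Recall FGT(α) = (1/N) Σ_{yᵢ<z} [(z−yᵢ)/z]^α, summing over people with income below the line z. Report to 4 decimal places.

Below z: 39×£80, 27×£100, 37×£120, 2×£220 (q = 105 of N = 137).
Shortfall ratios: (240−80)/240 = 0.6667 (×39); (240−100)/240 = 0.5833 (×27); (240−120)/240 = 0.5000 (×37); (240−220)/240 = 0.0833 (×2).
Raised to α = 3.0: 0.29630 (×39); 0.19850 (×27); 0.12500 (×37); 0.00058 (×2).
Sum = 21.541088; FGT(3.0) = 21.541088 / 137 = 0.1572.

0.1572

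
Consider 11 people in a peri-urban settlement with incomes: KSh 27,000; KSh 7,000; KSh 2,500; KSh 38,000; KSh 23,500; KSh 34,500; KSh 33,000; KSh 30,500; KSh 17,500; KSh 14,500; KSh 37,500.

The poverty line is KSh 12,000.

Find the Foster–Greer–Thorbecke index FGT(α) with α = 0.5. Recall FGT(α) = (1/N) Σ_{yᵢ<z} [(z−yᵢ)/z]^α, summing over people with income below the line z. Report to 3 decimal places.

Below z: KSh 2,500, KSh 7,000 (q = 2 of N = 11).
Relative gaps: (12000−2500)/12000 = 0.7917; (12000−7000)/12000 = 0.4167.
Raised to α = 0.5: 0.88976; 0.64550.
Sum = 1.535254; FGT(0.5) = 1.535254 / 11 = 0.140.

0.140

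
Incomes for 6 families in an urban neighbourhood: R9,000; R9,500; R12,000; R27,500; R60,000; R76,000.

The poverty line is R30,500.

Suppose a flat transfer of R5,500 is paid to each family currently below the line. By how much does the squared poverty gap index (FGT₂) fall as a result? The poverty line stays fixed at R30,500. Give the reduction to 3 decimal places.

0.106

Before: below the line — R9,000, R9,500, R12,000, R27,500; squared poverty gap index (FGT₂) = 0.22476.
After the R5,500 transfer: below the line — R14,500, R15,000, R17,500; squared poverty gap index (FGT₂) = 0.11919.
Reduction = 0.22476 − 0.11919 = 0.106.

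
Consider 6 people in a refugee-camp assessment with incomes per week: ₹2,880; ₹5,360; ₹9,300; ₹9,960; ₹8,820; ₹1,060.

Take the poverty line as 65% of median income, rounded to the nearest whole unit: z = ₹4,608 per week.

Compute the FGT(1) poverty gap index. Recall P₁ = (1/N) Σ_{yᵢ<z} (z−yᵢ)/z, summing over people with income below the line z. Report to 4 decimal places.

0.1908

Below the line: ₹1,060, ₹2,880 (q = 2 of N = 6).
Shortfall ratios: (4608−1060)/4608 = 0.7700; (4608−2880)/4608 = 0.3750.
Σ = 1.144965. Dividing by the full population N = 6 gives P₁ = 0.1908.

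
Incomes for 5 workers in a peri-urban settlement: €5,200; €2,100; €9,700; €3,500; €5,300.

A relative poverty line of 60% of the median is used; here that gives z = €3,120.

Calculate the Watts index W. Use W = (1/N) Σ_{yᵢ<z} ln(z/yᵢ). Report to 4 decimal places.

Poor units: €2,100 (q = 1 of N = 5).
ln(z/y) terms: ln(3120/2100) = 0.3959.
W = 0.395896 / 5 = 0.0792.

0.0792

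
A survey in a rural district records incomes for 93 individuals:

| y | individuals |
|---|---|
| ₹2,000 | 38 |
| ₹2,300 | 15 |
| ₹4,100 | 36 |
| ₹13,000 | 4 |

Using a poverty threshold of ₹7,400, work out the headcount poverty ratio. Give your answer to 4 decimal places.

89 of the 93 individuals have income below ₹7,400.
H = 89/93 = 0.9570.

0.9570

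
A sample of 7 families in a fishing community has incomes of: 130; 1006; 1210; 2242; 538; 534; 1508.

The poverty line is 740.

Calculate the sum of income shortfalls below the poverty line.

1018

Poor units: 130, 534, 538 (q = 3 of N = 7).
Individual gaps: 740−130 = 610; 740−534 = 206; 740−538 = 202.
Aggregate gap = 1018.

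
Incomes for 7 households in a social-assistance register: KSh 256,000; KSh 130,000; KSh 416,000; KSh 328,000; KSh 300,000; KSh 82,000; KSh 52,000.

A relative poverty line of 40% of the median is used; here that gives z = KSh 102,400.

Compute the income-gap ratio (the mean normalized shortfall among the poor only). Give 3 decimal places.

0.346

Incomes under z: KSh 52,000, KSh 82,000 (q = 2 of N = 7).
Shortfall ratios (z−y)/z: 0.4922, 0.1992; sum = 0.691406.
The income-gap ratio divides by q (the poor only): 0.691406 / 2 = 0.346.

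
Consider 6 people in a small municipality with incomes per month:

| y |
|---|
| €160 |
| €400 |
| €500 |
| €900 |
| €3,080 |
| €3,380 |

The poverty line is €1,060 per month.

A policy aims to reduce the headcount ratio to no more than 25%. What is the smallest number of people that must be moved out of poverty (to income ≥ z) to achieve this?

Currently q = 4 of N = 6 are below the line (H = 0.667).
A headcount ratio of at most 25% allows at most ⌊0.25 × 6⌋ = 1 poor people.
So at least 4 − 1 = 3 must be lifted.

3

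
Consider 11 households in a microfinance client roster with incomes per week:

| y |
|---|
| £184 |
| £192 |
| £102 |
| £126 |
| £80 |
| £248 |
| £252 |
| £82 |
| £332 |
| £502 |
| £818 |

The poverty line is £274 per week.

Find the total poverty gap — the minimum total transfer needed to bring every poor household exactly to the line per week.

£926

Below the line: £80, £82, £102, £126, £184, £192, £248, £252 (q = 8 of N = 11).
Individual gaps: 274−80 = 194; 274−82 = 192; 274−102 = 172; 274−126 = 148; 274−184 = 90; 274−192 = 82; 274−248 = 26; 274−252 = 22.
Aggregate gap = £926.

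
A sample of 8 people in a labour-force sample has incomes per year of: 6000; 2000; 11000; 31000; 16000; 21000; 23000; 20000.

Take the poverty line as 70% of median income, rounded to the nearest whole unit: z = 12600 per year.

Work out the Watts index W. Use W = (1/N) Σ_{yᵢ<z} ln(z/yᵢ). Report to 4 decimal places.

0.3398

Poor units: 2000, 6000, 11000 (q = 3 of N = 8).
ln(z/y) terms: ln(12600/2000) = 1.8405; ln(12600/6000) = 0.7419; ln(12600/11000) = 0.1358.
W = 2.718289 / 8 = 0.3398.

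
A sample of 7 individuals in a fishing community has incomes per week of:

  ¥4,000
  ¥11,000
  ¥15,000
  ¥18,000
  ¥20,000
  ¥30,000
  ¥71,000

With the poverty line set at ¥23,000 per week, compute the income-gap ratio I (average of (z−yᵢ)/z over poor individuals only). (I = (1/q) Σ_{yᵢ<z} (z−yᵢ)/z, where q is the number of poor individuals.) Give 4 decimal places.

0.4087

Below z: ¥4,000, ¥11,000, ¥15,000, ¥18,000, ¥20,000 (q = 5 of N = 7).
Shortfall ratios (z−y)/z: 0.8261, 0.5217, 0.3478, 0.2174, 0.1304; sum = 2.043478.
The income-gap ratio divides by q (the poor only): 2.043478 / 5 = 0.4087.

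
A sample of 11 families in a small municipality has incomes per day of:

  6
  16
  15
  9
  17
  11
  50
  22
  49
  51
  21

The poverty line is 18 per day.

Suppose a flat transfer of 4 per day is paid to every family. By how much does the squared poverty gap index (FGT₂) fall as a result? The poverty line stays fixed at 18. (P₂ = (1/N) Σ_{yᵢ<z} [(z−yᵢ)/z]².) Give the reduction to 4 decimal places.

0.0533

Before: below the line — 6, 9, 11, 15, 16, 17; squared poverty gap index (FGT₂) = 0.080808.
After the 4 transfer: below the line — 10, 13, 15; squared poverty gap index (FGT₂) = 0.027497.
Reduction = 0.080808 − 0.027497 = 0.0533.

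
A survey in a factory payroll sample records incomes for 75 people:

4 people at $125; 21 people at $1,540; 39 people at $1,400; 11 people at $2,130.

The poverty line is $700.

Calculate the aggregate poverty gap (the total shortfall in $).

$2,300

Incomes under z: 4×$125 (q = 4 of N = 75).
Individual gaps: 4×(700−125) = 2300.
Aggregate gap = $2,300.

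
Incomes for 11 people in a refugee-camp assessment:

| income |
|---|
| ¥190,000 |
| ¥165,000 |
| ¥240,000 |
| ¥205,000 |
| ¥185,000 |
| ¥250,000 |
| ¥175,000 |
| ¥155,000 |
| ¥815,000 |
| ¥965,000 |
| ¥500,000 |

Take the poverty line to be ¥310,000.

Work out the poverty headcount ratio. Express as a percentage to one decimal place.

72.7%

8 of the 11 people have income below ¥310,000.
H = 8/11 = 72.7%.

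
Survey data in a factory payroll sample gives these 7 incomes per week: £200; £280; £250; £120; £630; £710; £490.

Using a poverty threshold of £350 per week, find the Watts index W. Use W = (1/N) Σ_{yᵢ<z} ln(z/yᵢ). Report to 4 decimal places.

0.3128

Poor units: £120, £200, £250, £280 (q = 4 of N = 7).
ln(z/y) terms: ln(350/120) = 1.0704; ln(350/200) = 0.5596; ln(350/250) = 0.3365; ln(350/280) = 0.2231.
W = 2.189673 / 7 = 0.3128.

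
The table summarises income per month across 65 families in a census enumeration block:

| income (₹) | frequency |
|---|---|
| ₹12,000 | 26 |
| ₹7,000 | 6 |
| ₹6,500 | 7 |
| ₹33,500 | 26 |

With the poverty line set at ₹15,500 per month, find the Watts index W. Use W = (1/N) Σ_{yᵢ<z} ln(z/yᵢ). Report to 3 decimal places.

0.269

Below the line: 7×₹6,500, 6×₹7,000, 26×₹12,000 (q = 39 of N = 65).
Log shortfalls: ln(15500/6500) = 0.8690 (×7); ln(15500/7000) = 0.7949 (×6); ln(15500/12000) = 0.2559 (×26).
W = 17.507112 / 65 = 0.269.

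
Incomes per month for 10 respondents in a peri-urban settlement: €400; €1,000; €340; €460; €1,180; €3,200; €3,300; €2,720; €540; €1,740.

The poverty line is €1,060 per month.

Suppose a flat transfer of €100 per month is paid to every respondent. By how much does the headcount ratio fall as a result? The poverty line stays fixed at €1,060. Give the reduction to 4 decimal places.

Before: below the line — €340, €400, €460, €540, €1,000; headcount ratio = 0.500000.
After the €100 transfer: below the line — €440, €500, €560, €640; headcount ratio = 0.400000.
Reduction = 0.500000 − 0.400000 = 0.1000.

0.1000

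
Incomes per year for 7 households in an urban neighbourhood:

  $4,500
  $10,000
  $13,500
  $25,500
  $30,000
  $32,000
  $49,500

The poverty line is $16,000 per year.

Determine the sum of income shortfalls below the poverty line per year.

$20,000

Poor units: $4,500, $10,000, $13,500 (q = 3 of N = 7).
Individual gaps: 16000−4500 = 11500; 16000−10000 = 6000; 16000−13500 = 2500.
Aggregate gap = $20,000.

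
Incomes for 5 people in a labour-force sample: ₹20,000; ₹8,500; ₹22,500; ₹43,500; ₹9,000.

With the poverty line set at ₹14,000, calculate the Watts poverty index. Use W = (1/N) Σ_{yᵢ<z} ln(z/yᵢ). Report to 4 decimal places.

Below z: ₹8,500, ₹9,000 (q = 2 of N = 5).
Log shortfalls: ln(14000/8500) = 0.4990; ln(14000/9000) = 0.4418.
W = 0.940824 / 5 = 0.1882.

0.1882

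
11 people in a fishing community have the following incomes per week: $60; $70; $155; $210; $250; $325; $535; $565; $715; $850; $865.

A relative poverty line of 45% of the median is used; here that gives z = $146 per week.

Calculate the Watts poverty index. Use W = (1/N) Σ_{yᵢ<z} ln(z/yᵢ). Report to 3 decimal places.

Below the line: $60, $70 (q = 2 of N = 11).
Log shortfalls: ln(146/60) = 0.8893; ln(146/70) = 0.7351.
W = 1.624373 / 11 = 0.148.

0.148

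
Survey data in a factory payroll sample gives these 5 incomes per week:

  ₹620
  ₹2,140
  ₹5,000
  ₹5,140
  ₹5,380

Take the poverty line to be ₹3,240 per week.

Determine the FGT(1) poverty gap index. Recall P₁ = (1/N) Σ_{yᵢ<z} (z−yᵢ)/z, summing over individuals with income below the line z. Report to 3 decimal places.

0.230

Incomes under z: ₹620, ₹2,140 (q = 2 of N = 5).
Gap ratios (z−y)/z: (3240−620)/3240 = 0.8086; (3240−2140)/3240 = 0.3395.
Σ = 1.148148. Dividing by the full population N = 5 gives P₁ = 0.230.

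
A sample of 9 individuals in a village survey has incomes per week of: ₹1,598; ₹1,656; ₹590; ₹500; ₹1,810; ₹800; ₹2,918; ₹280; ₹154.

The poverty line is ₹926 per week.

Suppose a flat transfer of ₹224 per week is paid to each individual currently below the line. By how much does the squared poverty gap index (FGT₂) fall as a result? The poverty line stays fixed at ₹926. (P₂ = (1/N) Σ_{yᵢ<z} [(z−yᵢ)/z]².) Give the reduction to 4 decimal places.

0.1026

Before: below the line — ₹154, ₹280, ₹500, ₹590, ₹800; squared poverty gap index (FGT₂) = 0.171504.
After the ₹224 transfer: below the line — ₹378, ₹504, ₹724, ₹814; squared poverty gap index (FGT₂) = 0.068902.
Reduction = 0.171504 − 0.068902 = 0.1026.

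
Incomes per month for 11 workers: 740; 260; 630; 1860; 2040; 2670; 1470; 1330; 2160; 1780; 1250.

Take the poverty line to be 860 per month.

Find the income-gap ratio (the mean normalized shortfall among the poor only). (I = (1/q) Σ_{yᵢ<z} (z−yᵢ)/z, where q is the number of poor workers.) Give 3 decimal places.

0.368

Below the line: 260, 630, 740 (q = 3 of N = 11).
Relative gaps: 0.6977, 0.2674, 0.1395; sum = 1.104651.
I averages over the q = 3 poor units only: 1.104651 / 3 = 0.368.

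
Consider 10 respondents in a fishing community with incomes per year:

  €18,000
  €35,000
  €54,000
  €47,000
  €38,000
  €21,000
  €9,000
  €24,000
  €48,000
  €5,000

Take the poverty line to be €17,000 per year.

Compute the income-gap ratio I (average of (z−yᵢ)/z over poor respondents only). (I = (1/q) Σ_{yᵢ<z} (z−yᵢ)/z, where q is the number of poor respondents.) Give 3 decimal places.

0.588

Incomes under z: €5,000, €9,000 (q = 2 of N = 10).
Shortfall ratios (z−y)/z: 0.7059, 0.4706; sum = 1.176471.
I averages over the q = 2 poor units only: 1.176471 / 2 = 0.588.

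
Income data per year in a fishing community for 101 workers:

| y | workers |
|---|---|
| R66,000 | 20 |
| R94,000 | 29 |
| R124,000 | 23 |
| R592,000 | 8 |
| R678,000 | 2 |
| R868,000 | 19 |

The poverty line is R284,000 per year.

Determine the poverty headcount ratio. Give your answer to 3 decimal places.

72 of the 101 workers have income below R284,000.
H = 72/101 = 0.713.

0.713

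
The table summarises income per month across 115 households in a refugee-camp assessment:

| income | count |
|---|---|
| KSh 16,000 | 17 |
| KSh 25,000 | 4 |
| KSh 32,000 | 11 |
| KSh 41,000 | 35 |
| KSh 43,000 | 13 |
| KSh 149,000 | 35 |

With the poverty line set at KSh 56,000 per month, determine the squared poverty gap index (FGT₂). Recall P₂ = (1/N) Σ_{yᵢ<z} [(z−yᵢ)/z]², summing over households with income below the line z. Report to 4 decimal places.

0.1316

Below z: 17×KSh 16,000, 4×KSh 25,000, 11×KSh 32,000, 35×KSh 41,000, 13×KSh 43,000 (q = 80 of N = 115).
Normalized shortfalls: (56000−16000)/56000 = 0.7143 (×17); (56000−25000)/56000 = 0.5536 (×4); (56000−32000)/56000 = 0.4286 (×11); (56000−41000)/56000 = 0.2679 (×35); (56000−43000)/56000 = 0.2321 (×13).
Squared: 0.5102 (×17); 0.3064 (×4); 0.1837 (×11); 0.0717 (×35); 0.0539 (×13).
Sum = 15.131378; P₂ = 15.131378 / 115 = 0.1316.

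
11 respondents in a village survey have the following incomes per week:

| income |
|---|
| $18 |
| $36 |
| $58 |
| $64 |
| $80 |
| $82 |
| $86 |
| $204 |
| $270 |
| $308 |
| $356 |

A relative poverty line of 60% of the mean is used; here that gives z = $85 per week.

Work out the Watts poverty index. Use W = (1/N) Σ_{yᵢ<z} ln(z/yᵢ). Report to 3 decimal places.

0.289

Below the line: $18, $36, $58, $64, $80, $82 (q = 6 of N = 11).
Log shortfalls: ln(85/18) = 1.5523; ln(85/36) = 0.8591; ln(85/58) = 0.3822; ln(85/64) = 0.2838; ln(85/80) = 0.0606; ln(85/82) = 0.0359.
W = 3.173945 / 11 = 0.289.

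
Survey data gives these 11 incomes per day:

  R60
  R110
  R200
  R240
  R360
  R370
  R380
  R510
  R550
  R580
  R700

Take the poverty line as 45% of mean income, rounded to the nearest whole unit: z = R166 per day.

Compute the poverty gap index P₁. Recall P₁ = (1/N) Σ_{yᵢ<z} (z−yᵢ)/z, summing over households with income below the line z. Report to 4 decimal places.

0.0887

Below z: R60, R110 (q = 2 of N = 11).
Normalized shortfalls: (166−60)/166 = 0.6386; (166−110)/166 = 0.3373.
Σ = 0.975904. Dividing by the full population N = 11 gives P₁ = 0.0887.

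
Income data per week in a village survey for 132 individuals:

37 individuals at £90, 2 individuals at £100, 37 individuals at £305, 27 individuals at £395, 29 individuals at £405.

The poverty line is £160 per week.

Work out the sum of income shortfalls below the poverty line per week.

£2,710

Poor units: 37×£90, 2×£100 (q = 39 of N = 132).
Individual gaps: 37×(160−90) = 2590; 2×(160−100) = 120.
Aggregate gap = £2,710.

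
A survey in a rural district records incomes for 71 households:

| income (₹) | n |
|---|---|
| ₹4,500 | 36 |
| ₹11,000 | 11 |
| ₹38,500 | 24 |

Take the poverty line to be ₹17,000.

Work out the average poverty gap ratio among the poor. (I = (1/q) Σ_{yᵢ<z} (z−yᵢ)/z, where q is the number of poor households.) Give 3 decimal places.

Below the line: 36×₹4,500, 11×₹11,000 (q = 47 of N = 71).
Shortfall ratios (z−y)/z: 0.7353 (×36), 0.3529 (×11); sum = 30.352941.
The income-gap ratio divides by q (the poor only): 30.352941 / 47 = 0.646.

0.646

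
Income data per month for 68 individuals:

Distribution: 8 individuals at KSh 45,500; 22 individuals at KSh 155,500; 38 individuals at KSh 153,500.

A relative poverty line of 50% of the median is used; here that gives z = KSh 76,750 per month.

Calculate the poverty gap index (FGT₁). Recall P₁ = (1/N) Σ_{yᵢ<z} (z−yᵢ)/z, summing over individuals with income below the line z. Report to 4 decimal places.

Below z: 8×KSh 45,500 (q = 8 of N = 68).
Relative gaps: (76750−45500)/76750 = 0.4072 (×8).
Sum of shortfalls = 3.257329; P₁ averages over all N: 3.257329 / 68 = 0.0479.

0.0479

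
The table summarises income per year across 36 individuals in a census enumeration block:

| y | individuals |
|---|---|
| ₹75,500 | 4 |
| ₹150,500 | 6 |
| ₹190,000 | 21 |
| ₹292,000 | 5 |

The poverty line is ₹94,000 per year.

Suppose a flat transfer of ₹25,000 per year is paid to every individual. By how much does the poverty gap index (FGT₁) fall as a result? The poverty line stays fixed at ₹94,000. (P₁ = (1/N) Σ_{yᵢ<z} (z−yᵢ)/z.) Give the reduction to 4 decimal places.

Before: below the line — 4×₹75,500; poverty gap index (FGT₁) = 0.021868.
After the ₹25,000 transfer: below the line — none; poverty gap index (FGT₁) = 0.000000.
Reduction = 0.021868 − 0.000000 = 0.0219.

0.0219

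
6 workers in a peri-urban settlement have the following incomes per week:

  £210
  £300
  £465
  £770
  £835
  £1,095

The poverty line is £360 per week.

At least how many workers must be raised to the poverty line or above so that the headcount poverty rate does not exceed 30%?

1

2 of the 6 workers are poor, so H = 2/6 = 0.333.
A headcount ratio of at most 30% allows at most ⌊0.30 × 6⌋ = 1 poor workers.
So at least 2 − 1 = 1 must be lifted.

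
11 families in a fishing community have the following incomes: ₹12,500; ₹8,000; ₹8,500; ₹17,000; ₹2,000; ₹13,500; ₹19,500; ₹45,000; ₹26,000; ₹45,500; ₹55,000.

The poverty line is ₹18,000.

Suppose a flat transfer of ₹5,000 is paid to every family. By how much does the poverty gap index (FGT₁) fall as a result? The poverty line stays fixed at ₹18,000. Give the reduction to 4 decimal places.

0.1288

Before: below the line — ₹2,000, ₹8,000, ₹8,500, ₹12,500, ₹13,500, ₹17,000; poverty gap index (FGT₁) = 0.234848.
After the ₹5,000 transfer: below the line — ₹7,000, ₹13,000, ₹13,500, ₹17,500; poverty gap index (FGT₁) = 0.106061.
Reduction = 0.234848 − 0.106061 = 0.1288.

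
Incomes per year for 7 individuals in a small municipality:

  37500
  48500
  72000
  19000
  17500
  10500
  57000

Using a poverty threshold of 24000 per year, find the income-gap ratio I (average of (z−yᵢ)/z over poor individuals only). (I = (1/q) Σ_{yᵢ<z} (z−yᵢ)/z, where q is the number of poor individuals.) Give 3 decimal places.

Below the line: 10500, 17500, 19000 (q = 3 of N = 7).
Relative gaps: 0.5625, 0.2708, 0.2083; sum = 1.041667.
The income-gap ratio divides by q (the poor only): 1.041667 / 3 = 0.347.

0.347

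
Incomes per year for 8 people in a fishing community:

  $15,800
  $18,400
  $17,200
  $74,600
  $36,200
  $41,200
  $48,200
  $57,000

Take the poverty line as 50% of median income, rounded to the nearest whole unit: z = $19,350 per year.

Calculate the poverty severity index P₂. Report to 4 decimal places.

Below z: $15,800, $17,200, $18,400 (q = 3 of N = 8).
Shortfall ratios: (19350−15800)/19350 = 0.1835; (19350−17200)/19350 = 0.1111; (19350−18400)/19350 = 0.0491.
Squared: 0.0337; 0.0123; 0.0024.
Sum = 0.048415; P₂ = 0.048415 / 8 = 0.0061.

0.0061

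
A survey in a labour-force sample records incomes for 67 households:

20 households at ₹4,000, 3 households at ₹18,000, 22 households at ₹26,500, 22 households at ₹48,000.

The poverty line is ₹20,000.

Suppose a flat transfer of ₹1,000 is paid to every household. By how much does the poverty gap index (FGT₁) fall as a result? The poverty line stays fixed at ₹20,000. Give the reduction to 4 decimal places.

Before: below the line — 20×₹4,000, 3×₹18,000; poverty gap index (FGT₁) = 0.243284.
After the ₹1,000 transfer: below the line — 20×₹5,000, 3×₹19,000; poverty gap index (FGT₁) = 0.226119.
Reduction = 0.243284 − 0.226119 = 0.0172.

0.0172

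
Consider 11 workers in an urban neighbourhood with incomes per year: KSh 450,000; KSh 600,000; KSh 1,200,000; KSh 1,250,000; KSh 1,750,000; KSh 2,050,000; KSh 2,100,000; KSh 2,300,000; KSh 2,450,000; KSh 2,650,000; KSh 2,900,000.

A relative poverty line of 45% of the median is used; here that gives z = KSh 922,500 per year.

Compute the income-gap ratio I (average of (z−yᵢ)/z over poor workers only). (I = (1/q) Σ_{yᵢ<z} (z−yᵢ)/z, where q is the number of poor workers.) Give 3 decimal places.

Below the line: KSh 450,000, KSh 600,000 (q = 2 of N = 11).
Shortfall ratios (z−y)/z: 0.5122, 0.3496; sum = 0.861789.
The income-gap ratio divides by q (the poor only): 0.861789 / 2 = 0.431.

0.431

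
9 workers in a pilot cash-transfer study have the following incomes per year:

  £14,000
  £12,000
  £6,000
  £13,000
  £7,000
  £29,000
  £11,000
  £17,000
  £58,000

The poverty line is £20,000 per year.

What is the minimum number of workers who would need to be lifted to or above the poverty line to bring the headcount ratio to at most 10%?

Currently q = 7 of N = 9 are below the line (H = 0.778).
A headcount ratio of at most 10% allows at most ⌊0.10 × 9⌋ = 0 poor workers.
So at least 7 − 0 = 7 must be lifted.

7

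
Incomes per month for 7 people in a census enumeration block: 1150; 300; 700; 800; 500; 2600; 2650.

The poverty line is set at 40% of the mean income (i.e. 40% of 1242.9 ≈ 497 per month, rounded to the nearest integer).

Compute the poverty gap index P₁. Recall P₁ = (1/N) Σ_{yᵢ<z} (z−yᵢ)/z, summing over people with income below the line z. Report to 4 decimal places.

Below the line: 300 (q = 1 of N = 7).
Gap ratios (z−y)/z: (497−300)/497 = 0.3964.
Sum of shortfalls = 0.396378; P₁ averages over all N: 0.396378 / 7 = 0.0566.

0.0566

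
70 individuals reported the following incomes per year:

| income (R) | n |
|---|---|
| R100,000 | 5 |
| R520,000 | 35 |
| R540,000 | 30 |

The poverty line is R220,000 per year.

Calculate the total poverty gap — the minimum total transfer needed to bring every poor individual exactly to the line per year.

Poor units: 5×R100,000 (q = 5 of N = 70).
Individual gaps: 5×(220000−100000) = 600000.
Aggregate gap = R600,000.

R600,000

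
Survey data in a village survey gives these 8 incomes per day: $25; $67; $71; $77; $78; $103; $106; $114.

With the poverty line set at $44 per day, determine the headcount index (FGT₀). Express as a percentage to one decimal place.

12.5%

1 of the 8 people have income below $44.
H = 1/8 = 12.5%.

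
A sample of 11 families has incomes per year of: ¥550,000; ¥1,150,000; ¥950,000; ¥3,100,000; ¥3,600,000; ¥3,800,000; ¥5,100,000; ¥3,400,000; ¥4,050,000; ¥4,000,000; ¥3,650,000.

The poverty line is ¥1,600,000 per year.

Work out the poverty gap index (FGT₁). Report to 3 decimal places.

0.122

Incomes under z: ¥550,000, ¥950,000, ¥1,150,000 (q = 3 of N = 11).
Normalized shortfalls: (1600000−550000)/1600000 = 0.6562; (1600000−950000)/1600000 = 0.4062; (1600000−1150000)/1600000 = 0.2812.
Σ = 1.343750. Dividing by the full population N = 11 gives P₁ = 0.122.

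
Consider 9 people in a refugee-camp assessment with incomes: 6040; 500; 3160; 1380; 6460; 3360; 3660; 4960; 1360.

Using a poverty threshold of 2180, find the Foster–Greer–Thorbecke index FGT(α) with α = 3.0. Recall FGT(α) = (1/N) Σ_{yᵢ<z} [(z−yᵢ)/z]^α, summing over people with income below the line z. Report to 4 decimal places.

Incomes under z: 500, 1360, 1380 (q = 3 of N = 9).
Normalized shortfalls: (2180−500)/2180 = 0.7706; (2180−1360)/2180 = 0.3761; (2180−1380)/2180 = 0.3670.
Raised to α = 3.0: 0.45768; 0.05322; 0.04942.
Sum = 0.560316; FGT(3.0) = 0.560316 / 9 = 0.0623.

0.0623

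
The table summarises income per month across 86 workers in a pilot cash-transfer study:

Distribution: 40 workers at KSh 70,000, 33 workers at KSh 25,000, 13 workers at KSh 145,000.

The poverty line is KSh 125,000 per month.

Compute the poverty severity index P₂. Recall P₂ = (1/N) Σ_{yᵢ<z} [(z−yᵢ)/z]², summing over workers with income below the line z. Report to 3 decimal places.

0.336

Below z: 33×KSh 25,000, 40×KSh 70,000 (q = 73 of N = 86).
Normalized shortfalls: (125000−25000)/125000 = 0.8000 (×33); (125000−70000)/125000 = 0.4400 (×40).
Squared: 0.6400 (×33); 0.1936 (×40).
Sum = 28.864000; P₂ = 28.864000 / 86 = 0.336.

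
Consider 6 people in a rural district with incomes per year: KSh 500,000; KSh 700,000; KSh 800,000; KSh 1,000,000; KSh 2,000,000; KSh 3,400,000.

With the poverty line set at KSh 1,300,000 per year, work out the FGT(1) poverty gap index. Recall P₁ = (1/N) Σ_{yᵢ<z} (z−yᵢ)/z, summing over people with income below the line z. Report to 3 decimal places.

0.282

Poor units: KSh 500,000, KSh 700,000, KSh 800,000, KSh 1,000,000 (q = 4 of N = 6).
Relative gaps: (1300000−500000)/1300000 = 0.6154; (1300000−700000)/1300000 = 0.4615; (1300000−800000)/1300000 = 0.3846; (1300000−1000000)/1300000 = 0.2308.
Sum of shortfalls = 1.692308; P₁ averages over all N: 1.692308 / 6 = 0.282.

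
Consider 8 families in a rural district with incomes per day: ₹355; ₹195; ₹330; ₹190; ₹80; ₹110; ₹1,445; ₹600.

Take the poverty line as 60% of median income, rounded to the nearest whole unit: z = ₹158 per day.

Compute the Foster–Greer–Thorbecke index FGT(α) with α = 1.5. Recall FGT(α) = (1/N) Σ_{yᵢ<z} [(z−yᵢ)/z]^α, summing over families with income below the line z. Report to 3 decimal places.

0.064

Below the line: ₹80, ₹110 (q = 2 of N = 8).
Relative gaps: (158−80)/158 = 0.4937; (158−110)/158 = 0.3038.
Raised to α = 1.5: 0.34686; 0.16745.
Sum = 0.514308; FGT(1.5) = 0.514308 / 8 = 0.064.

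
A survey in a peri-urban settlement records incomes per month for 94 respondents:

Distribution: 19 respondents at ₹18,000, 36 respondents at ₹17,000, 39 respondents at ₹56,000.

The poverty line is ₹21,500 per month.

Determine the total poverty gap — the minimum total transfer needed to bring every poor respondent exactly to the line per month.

₹228,500

Poor units: 36×₹17,000, 19×₹18,000 (q = 55 of N = 94).
Individual gaps: 36×(21500−17000) = 162000; 19×(21500−18000) = 66500.
Aggregate gap = ₹228,500.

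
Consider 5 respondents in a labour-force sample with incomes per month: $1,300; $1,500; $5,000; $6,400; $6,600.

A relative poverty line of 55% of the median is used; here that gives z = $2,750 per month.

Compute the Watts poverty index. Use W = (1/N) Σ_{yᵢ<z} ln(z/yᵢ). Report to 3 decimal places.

Incomes under z: $1,300, $1,500 (q = 2 of N = 5).
ln(z/y) terms: ln(2750/1300) = 0.7492; ln(2750/1500) = 0.6061.
W = 1.355372 / 5 = 0.271.

0.271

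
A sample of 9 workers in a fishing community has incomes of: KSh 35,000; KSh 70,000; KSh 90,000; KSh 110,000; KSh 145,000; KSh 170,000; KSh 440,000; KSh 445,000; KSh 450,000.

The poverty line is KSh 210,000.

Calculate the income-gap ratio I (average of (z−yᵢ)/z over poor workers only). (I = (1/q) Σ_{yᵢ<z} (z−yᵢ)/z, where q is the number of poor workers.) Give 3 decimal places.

0.508

Incomes under z: KSh 35,000, KSh 70,000, KSh 90,000, KSh 110,000, KSh 145,000, KSh 170,000 (q = 6 of N = 9).
Relative gaps: 0.8333, 0.6667, 0.5714, 0.4762, 0.3095, 0.1905; sum = 3.047619.
The income-gap ratio divides by q (the poor only): 3.047619 / 6 = 0.508.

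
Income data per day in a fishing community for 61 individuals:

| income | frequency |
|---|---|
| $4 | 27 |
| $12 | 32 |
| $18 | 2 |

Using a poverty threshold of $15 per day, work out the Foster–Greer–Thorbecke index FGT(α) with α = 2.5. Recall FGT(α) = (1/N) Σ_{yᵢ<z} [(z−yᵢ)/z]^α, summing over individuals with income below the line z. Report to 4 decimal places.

Below the line: 27×$4, 32×$12 (q = 59 of N = 61).
Relative gaps: (15−4)/15 = 0.7333 (×27); (15−12)/15 = 0.2000 (×32).
Raised to α = 2.5: 0.46053 (×27); 0.01789 (×32).
Sum = 13.006619; FGT(2.5) = 13.006619 / 61 = 0.2132.

0.2132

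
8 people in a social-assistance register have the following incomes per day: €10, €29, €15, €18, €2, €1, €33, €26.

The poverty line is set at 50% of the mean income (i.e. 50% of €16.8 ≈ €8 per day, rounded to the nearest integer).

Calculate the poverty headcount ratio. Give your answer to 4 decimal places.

2 of the 8 people have income below €8.
H = 2/8 = 0.2500.

0.2500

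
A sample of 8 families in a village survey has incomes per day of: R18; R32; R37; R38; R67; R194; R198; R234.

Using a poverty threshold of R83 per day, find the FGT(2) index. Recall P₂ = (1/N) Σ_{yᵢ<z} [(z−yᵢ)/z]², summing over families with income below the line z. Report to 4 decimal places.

Below z: R18, R32, R37, R38, R67 (q = 5 of N = 8).
Relative gaps: (83−18)/83 = 0.7831; (83−32)/83 = 0.6145; (83−37)/83 = 0.5542; (83−38)/83 = 0.5422; (83−67)/83 = 0.1928.
Squared: 0.6133; 0.3776; 0.3072; 0.2939; 0.0372.
Sum = 1.629119; P₂ = 1.629119 / 8 = 0.2036.

0.2036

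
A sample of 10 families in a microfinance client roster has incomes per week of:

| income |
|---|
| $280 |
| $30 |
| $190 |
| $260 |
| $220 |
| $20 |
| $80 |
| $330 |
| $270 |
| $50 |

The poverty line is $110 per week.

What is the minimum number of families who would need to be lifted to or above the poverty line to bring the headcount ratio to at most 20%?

Currently q = 4 of N = 10 are below the line (H = 0.400).
A headcount ratio of at most 20% allows at most ⌊0.20 × 10⌋ = 2 poor families.
So at least 4 − 2 = 2 must be lifted.

2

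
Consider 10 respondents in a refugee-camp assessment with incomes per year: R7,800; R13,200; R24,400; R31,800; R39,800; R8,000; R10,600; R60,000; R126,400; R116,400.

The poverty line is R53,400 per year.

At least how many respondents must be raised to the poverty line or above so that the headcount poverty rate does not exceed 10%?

7 of the 10 respondents are poor, so H = 7/10 = 0.700.
A headcount ratio of at most 10% allows at most ⌊0.10 × 10⌋ = 1 poor respondents.
So at least 7 − 1 = 6 must be lifted.

6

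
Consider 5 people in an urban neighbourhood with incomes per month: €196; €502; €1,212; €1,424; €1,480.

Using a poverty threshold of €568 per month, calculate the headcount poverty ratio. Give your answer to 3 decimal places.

2 of the 5 people have income below €568.
H = 2/5 = 0.400.

0.400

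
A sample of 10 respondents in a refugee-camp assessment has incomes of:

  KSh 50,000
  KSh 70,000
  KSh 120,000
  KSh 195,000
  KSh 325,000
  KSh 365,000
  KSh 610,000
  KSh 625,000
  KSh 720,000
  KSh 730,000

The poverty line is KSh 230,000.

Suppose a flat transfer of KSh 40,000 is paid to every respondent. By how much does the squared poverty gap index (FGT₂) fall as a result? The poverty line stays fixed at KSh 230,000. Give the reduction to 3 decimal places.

Before: below the line — KSh 50,000, KSh 70,000, KSh 120,000, KSh 195,000; squared poverty gap index (FGT₂) = 0.13483.
After the KSh 40,000 transfer: below the line — KSh 90,000, KSh 110,000, KSh 160,000; squared poverty gap index (FGT₂) = 0.07353.
Reduction = 0.13483 − 0.07353 = 0.061.

0.061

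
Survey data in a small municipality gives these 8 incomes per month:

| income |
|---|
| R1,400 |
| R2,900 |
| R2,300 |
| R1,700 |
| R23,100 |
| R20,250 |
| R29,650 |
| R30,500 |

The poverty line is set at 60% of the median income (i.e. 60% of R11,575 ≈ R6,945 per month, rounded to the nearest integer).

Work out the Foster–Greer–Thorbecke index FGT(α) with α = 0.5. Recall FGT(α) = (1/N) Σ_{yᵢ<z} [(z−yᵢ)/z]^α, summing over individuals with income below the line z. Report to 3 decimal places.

Poor units: R1,400, R1,700, R2,300, R2,900 (q = 4 of N = 8).
Normalized shortfalls: (6945−1400)/6945 = 0.7984; (6945−1700)/6945 = 0.7552; (6945−2300)/6945 = 0.6688; (6945−2900)/6945 = 0.5824.
Raised to α = 0.5: 0.89354; 0.86903; 0.81782; 0.76317.
Sum = 3.343566; FGT(0.5) = 3.343566 / 8 = 0.418.

0.418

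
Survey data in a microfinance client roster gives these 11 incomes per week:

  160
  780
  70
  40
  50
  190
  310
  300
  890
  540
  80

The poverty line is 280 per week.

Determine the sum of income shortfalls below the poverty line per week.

Incomes under z: 40, 50, 70, 80, 160, 190 (q = 6 of N = 11).
Individual gaps: 280−40 = 240; 280−50 = 230; 280−70 = 210; 280−80 = 200; 280−160 = 120; 280−190 = 90.
Aggregate gap = 1090.

1090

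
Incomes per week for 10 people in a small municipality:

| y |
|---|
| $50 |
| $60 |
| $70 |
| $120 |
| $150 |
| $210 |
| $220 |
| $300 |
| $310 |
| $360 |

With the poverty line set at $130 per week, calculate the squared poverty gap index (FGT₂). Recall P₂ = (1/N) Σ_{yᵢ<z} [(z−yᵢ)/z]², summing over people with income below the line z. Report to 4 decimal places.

0.0888

Poor units: $50, $60, $70, $120 (q = 4 of N = 10).
Shortfall ratios: (130−50)/130 = 0.6154; (130−60)/130 = 0.5385; (130−70)/130 = 0.4615; (130−120)/130 = 0.0769.
Squared: 0.3787; 0.2899; 0.2130; 0.0059.
Sum = 0.887574; P₂ = 0.887574 / 10 = 0.0888.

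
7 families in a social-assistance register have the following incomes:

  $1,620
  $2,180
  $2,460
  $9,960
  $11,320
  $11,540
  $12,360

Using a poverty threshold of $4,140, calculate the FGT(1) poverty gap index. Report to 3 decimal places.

0.213

Incomes under z: $1,620, $2,180, $2,460 (q = 3 of N = 7).
Normalized shortfalls: (4140−1620)/4140 = 0.6087; (4140−2180)/4140 = 0.4734; (4140−2460)/4140 = 0.4058.
Σ = 1.487923. Dividing by the full population N = 7 gives P₁ = 0.213.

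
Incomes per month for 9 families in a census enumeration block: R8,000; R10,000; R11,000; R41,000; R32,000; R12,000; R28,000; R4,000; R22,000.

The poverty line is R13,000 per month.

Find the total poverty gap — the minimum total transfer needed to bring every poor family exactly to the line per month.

R20,000

Below the line: R4,000, R8,000, R10,000, R11,000, R12,000 (q = 5 of N = 9).
Individual gaps: 13000−4000 = 9000; 13000−8000 = 5000; 13000−10000 = 3000; 13000−11000 = 2000; 13000−12000 = 1000.
Aggregate gap = R20,000.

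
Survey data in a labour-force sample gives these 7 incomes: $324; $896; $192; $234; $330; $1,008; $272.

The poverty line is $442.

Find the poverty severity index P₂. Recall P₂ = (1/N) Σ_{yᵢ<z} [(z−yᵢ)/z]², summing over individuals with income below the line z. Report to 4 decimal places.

0.1178

Below the line: $192, $234, $272, $324, $330 (q = 5 of N = 7).
Normalized shortfalls: (442−192)/442 = 0.5656; (442−234)/442 = 0.4706; (442−272)/442 = 0.3846; (442−324)/442 = 0.2670; (442−330)/442 = 0.2534.
Squared: 0.3199; 0.2215; 0.1479; 0.0713; 0.0642.
Sum = 0.824778; P₂ = 0.824778 / 7 = 0.1178.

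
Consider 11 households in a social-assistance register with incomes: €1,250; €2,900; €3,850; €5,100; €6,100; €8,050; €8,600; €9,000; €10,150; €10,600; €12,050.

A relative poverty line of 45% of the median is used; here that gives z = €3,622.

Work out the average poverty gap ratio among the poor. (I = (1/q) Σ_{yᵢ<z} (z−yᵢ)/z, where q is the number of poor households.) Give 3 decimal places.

Poor units: €1,250, €2,900 (q = 2 of N = 11).
Relative gaps: 0.6549, 0.1993; sum = 0.854224.
The income-gap ratio divides by q (the poor only): 0.854224 / 2 = 0.427.

0.427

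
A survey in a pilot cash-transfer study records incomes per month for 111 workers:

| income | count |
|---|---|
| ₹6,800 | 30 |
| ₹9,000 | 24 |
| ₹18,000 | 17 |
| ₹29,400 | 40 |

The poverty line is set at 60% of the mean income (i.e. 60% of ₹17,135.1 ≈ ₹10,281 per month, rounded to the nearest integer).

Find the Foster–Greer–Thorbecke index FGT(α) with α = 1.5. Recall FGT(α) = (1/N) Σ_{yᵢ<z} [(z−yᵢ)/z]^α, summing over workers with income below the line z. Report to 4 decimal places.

0.0628

Below the line: 30×₹6,800, 24×₹9,000 (q = 54 of N = 111).
Normalized shortfalls: (10281−6800)/10281 = 0.3386 (×30); (10281−9000)/10281 = 0.1246 (×24).
Raised to α = 1.5: 0.19702 (×30); 0.04398 (×24).
Sum = 6.966058; FGT(1.5) = 6.966058 / 111 = 0.0628.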